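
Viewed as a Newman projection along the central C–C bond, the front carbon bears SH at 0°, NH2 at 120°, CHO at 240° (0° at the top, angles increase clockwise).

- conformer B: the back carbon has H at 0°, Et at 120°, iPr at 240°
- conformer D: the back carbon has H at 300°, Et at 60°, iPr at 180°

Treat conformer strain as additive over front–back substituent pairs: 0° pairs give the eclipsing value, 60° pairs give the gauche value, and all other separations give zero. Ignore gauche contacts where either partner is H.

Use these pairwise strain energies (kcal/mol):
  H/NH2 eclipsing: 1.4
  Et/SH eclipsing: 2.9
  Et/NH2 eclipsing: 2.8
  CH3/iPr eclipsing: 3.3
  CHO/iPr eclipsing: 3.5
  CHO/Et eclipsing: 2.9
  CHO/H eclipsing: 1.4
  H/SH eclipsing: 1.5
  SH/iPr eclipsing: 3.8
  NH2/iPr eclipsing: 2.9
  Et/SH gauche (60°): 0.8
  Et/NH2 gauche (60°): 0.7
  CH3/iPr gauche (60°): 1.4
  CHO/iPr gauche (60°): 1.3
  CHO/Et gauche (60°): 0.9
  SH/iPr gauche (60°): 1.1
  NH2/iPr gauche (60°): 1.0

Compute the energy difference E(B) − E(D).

+4.0 kcal/mol

B is eclipsed. SH at 0° is eclipsed with H at 0° (1.5); NH2 at 120° is eclipsed with Et at 120° (2.8); CHO at 240° is eclipsed with iPr at 240° (3.5). Total 7.8 kcal/mol.
D is staggered. SH at 0° is gauche with Et at 60° (0.8); NH2 at 120° is gauche with Et at 60° (0.7); NH2 at 120° is gauche with iPr at 180° (1.0); CHO at 240° is gauche with iPr at 180° (1.3). Total 3.8 kcal/mol.
E(B) − E(D) = 7.8 − 3.8 = +4.0 kcal/mol.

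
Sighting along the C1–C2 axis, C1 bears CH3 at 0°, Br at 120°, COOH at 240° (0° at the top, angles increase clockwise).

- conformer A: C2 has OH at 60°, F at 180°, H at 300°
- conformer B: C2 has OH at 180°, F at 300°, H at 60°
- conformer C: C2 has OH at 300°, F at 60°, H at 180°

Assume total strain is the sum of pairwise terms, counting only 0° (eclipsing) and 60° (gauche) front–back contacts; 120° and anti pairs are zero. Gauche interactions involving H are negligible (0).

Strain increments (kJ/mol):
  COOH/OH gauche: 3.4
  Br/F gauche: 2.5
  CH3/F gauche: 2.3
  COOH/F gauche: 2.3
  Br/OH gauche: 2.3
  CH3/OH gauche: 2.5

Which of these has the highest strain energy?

A (staggered): CH3–OH gauche, Br–OH gauche, Br–F gauche, COOH–F gauche; 2.5 + 2.3 + 2.5 + 2.3 = 9.6 kJ/mol.
B (staggered): CH3–F gauche, Br–OH gauche, COOH–OH gauche, COOH–F gauche; 2.3 + 2.3 + 3.4 + 2.3 = 10.3 kJ/mol.
C (staggered): CH3–OH gauche, CH3–F gauche, Br–F gauche, COOH–OH gauche; 2.5 + 2.3 + 2.5 + 3.4 = 10.7 kJ/mol.
C has the highest total (10.7 kJ/mol).

C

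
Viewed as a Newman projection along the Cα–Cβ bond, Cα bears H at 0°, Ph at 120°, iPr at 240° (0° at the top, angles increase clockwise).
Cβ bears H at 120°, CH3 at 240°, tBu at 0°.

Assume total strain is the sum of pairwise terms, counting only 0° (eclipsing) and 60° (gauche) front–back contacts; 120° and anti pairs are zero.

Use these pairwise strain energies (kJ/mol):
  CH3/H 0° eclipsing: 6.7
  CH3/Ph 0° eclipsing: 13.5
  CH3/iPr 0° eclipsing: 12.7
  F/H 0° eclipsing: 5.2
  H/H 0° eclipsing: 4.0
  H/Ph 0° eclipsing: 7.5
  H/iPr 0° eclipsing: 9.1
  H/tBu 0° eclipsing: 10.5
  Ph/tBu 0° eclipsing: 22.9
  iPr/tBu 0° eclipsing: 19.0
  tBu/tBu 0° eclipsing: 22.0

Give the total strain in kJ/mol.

This conformer (eclipsed): H(0°)/tBu(0°) eclipsed 10.5; Ph(120°)/H(120°) eclipsed 7.5; iPr(240°)/CH3(240°) eclipsed 12.7 → 30.7 kJ/mol.

30.7 kJ/mol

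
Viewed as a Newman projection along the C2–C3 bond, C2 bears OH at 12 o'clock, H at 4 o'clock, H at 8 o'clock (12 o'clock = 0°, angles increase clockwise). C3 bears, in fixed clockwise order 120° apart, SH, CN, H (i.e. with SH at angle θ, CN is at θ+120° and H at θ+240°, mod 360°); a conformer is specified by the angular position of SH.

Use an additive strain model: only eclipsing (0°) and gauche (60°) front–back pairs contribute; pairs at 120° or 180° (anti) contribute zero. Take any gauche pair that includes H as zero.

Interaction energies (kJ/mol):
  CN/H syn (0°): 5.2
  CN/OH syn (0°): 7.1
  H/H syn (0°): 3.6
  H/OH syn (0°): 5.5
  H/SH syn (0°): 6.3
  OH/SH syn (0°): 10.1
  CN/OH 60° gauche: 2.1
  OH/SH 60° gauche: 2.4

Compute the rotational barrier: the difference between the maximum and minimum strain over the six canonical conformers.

16.8 kJ/mol

SH at 0° (eclipsed): OH–SH eclipsed, H–CN eclipsed, H–H eclipsed; 10.1 + 5.2 + 3.6 = 18.9 kJ/mol.
SH at 60° (staggered): OH–SH gauche; 2.4 = 2.4 kJ/mol.
SH at 120° (eclipsed): OH–H eclipsed, H–SH eclipsed, H–CN eclipsed; 5.5 + 6.3 + 5.2 = 17.0 kJ/mol.
SH at 180° (staggered): OH–CN gauche; 2.1 = 2.1 kJ/mol.
SH at 240° (eclipsed): OH–CN eclipsed, H–H eclipsed, H–SH eclipsed; 7.1 + 3.6 + 6.3 = 17.0 kJ/mol.
SH at 300° (staggered): OH–SH gauche, OH–CN gauche; 2.4 + 2.1 = 4.5 kJ/mol.
Max at 0° (18.9 kJ/mol), min at 180° (2.1 kJ/mol); barrier = 16.8 kJ/mol.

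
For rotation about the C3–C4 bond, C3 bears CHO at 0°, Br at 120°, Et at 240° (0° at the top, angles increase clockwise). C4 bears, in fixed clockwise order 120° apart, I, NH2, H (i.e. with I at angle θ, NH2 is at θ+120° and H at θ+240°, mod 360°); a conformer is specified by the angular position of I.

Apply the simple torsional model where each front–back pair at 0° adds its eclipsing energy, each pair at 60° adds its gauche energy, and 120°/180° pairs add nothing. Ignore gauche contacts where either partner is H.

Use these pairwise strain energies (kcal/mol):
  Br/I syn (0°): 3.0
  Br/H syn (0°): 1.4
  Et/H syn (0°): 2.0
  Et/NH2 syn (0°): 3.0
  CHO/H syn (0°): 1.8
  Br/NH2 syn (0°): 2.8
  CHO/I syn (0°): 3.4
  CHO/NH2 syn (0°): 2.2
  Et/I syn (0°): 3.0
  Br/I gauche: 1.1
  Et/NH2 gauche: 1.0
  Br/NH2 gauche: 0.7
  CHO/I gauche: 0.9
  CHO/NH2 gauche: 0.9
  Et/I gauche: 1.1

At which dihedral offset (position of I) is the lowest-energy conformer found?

300°

I at 0° (eclipsed): CHO–I eclipsed, Br–NH2 eclipsed, Et–H eclipsed; 3.4 + 2.8 + 2.0 = 8.2 kcal/mol.
I at 60° (staggered): CHO–I gauche, Br–I gauche, Br–NH2 gauche, Et–NH2 gauche; 0.9 + 1.1 + 0.7 + 1.0 = 3.7 kcal/mol.
I at 120° (eclipsed): CHO–H eclipsed, Br–I eclipsed, Et–NH2 eclipsed; 1.8 + 3.0 + 3.0 = 7.8 kcal/mol.
I at 180° (staggered): CHO–NH2 gauche, Br–I gauche, Et–I gauche, Et–NH2 gauche; 0.9 + 1.1 + 1.1 + 1.0 = 4.1 kcal/mol.
I at 240° (eclipsed): CHO–NH2 eclipsed, Br–H eclipsed, Et–I eclipsed; 2.2 + 1.4 + 3.0 = 6.6 kcal/mol.
I at 300° (staggered): CHO–I gauche, CHO–NH2 gauche, Br–NH2 gauche, Et–I gauche; 0.9 + 0.9 + 0.7 + 1.1 = 3.6 kcal/mol.
The minimum (3.6 kcal/mol) occurs with I at 300°.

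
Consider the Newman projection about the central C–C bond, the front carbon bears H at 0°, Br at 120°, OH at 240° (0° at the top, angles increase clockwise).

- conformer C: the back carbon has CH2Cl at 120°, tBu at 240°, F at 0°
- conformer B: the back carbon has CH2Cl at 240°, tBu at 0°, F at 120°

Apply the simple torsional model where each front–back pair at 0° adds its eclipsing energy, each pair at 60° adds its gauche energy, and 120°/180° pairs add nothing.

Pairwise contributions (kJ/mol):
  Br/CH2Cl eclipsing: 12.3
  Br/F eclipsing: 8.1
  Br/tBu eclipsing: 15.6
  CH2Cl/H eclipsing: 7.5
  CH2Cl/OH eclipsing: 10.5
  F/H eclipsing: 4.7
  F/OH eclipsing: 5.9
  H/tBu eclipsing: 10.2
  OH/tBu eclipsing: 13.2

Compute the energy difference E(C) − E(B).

C (eclipsed): H(0°)/F(0°) eclipsed 4.7; Br(120°)/CH2Cl(120°) eclipsed 12.3; OH(240°)/tBu(240°) eclipsed 13.2 → 30.2 kJ/mol.
B (eclipsed): H(0°)/tBu(0°) eclipsed 10.2; Br(120°)/F(120°) eclipsed 8.1; OH(240°)/CH2Cl(240°) eclipsed 10.5 → 28.8 kJ/mol.
E(C) − E(B) = 30.2 − 28.8 = +1.4 kJ/mol.

+1.4 kJ/mol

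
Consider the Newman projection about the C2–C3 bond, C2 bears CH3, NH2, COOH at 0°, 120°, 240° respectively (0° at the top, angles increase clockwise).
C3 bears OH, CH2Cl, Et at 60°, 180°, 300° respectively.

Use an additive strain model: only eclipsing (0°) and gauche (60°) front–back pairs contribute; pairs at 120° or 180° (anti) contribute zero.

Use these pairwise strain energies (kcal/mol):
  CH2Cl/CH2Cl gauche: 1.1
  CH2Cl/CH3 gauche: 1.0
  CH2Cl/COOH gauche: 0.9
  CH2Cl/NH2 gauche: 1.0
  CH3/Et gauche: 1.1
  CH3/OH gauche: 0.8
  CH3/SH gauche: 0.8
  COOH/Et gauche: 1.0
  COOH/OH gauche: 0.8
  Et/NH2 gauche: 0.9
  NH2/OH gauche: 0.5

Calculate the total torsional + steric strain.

5.3 kcal/mol

This conformer (staggered): CH3–OH gauche, CH3–Et gauche, NH2–OH gauche, NH2–CH2Cl gauche, COOH–CH2Cl gauche, COOH–Et gauche; 0.8 + 1.1 + 0.5 + 1.0 + 0.9 + 1.0 = 5.3 kcal/mol.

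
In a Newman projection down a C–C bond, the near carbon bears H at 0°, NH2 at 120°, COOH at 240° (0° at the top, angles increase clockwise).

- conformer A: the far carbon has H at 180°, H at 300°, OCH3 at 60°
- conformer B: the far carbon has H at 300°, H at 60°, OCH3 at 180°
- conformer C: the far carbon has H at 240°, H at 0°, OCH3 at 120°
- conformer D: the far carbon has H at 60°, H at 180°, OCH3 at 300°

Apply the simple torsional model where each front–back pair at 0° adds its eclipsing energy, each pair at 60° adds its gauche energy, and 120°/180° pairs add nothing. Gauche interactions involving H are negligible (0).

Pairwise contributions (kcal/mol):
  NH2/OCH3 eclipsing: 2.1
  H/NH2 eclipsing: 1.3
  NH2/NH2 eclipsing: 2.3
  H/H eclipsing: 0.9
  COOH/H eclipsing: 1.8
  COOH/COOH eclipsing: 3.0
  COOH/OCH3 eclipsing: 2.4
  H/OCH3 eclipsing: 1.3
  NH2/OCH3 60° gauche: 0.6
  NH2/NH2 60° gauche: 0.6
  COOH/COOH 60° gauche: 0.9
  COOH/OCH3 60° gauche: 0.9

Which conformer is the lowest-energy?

A

A (staggered): NH2(120°)/OCH3(60°) gauche 0.6 → 0.6 kcal/mol.
B (staggered): NH2(120°)/OCH3(180°) gauche 0.6; COOH(240°)/OCH3(180°) gauche 0.9 → 1.5 kcal/mol.
C (eclipsed): H(0°)/H(0°) eclipsed 0.9; NH2(120°)/OCH3(120°) eclipsed 2.1; COOH(240°)/H(240°) eclipsed 1.8 → 4.8 kcal/mol.
D (staggered): COOH(240°)/OCH3(300°) gauche 0.9 → 0.9 kcal/mol.
A has the lowest total (0.6 kcal/mol).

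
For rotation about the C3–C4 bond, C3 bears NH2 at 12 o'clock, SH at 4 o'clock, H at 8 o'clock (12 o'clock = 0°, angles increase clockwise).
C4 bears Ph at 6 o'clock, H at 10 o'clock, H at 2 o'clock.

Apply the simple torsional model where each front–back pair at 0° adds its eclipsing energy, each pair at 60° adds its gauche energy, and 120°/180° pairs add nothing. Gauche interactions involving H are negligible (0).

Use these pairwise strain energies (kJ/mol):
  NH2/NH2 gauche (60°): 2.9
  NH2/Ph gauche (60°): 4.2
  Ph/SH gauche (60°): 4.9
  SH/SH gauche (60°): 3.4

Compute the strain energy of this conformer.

This conformer (staggered): SH(120°)/Ph(180°) gauche 4.9 → 4.9 kJ/mol.

4.9 kJ/mol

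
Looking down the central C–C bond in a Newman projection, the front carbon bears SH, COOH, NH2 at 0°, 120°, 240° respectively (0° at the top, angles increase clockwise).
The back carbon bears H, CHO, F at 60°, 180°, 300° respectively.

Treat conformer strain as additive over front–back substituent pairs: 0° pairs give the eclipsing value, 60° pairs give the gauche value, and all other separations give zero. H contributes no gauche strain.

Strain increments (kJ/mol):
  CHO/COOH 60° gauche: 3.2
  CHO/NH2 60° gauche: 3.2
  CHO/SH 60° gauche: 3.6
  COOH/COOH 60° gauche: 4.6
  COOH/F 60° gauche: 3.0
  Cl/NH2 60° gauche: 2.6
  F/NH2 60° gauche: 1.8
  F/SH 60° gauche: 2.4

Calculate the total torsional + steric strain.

This conformer is staggered. SH at 0° is gauche with F at 300° (2.4); COOH at 120° is gauche with CHO at 180° (3.2); NH2 at 240° is gauche with CHO at 180° (3.2); NH2 at 240° is gauche with F at 300° (1.8). Total 10.6 kJ/mol.

10.6 kJ/mol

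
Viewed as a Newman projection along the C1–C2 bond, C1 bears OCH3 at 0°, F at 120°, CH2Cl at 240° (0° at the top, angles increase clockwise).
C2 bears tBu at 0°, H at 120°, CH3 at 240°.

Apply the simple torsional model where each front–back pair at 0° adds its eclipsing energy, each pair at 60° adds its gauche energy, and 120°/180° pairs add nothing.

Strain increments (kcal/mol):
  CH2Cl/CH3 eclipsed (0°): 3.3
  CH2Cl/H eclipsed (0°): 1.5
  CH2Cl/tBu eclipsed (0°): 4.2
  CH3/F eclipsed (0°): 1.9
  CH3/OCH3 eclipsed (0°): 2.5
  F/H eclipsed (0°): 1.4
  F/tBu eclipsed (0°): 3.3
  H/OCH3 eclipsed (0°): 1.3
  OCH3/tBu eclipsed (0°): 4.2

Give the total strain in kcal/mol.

8.9 kcal/mol

This conformer (eclipsed): OCH3–tBu eclipsed, F–H eclipsed, CH2Cl–CH3 eclipsed; 4.2 + 1.4 + 3.3 = 8.9 kcal/mol.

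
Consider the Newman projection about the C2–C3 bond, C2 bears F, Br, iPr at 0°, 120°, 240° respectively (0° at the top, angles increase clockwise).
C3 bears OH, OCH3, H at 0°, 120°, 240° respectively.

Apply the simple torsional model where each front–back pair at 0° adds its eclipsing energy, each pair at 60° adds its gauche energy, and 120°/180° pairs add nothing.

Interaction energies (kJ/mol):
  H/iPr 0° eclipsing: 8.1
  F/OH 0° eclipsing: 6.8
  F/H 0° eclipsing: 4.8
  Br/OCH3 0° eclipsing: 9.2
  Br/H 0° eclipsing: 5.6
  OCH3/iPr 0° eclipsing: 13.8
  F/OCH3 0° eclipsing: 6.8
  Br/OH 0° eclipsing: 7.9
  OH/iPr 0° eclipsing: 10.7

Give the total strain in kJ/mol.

This conformer is eclipsed. F at 0° is eclipsed with OH at 0° (6.8); Br at 120° is eclipsed with OCH3 at 120° (9.2); iPr at 240° is eclipsed with H at 240° (8.1). Total 24.1 kJ/mol.

24.1 kJ/mol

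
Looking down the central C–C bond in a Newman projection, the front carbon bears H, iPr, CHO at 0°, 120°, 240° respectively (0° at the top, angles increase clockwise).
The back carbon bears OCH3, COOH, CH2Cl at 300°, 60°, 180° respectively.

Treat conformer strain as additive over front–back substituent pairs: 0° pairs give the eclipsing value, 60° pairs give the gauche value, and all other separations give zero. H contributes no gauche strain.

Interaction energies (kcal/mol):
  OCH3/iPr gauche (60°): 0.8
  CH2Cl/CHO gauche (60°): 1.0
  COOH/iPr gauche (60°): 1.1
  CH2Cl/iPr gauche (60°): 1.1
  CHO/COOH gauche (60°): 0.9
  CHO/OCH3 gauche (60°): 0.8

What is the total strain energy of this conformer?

This conformer (staggered): iPr–COOH gauche, iPr–CH2Cl gauche, CHO–OCH3 gauche, CHO–CH2Cl gauche; 1.1 + 1.1 + 0.8 + 1.0 = 4.0 kcal/mol.

4.0 kcal/mol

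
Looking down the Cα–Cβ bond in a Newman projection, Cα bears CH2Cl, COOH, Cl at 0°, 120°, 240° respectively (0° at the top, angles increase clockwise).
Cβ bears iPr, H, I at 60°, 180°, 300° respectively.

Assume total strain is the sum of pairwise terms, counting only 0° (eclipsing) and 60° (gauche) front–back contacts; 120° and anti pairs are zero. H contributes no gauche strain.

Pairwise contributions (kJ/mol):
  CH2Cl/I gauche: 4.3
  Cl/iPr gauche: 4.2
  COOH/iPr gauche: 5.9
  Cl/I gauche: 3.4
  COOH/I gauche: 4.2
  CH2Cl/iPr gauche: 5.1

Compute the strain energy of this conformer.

18.7 kJ/mol

This conformer is staggered. CH2Cl at 0° is gauche with iPr at 60° (5.1); CH2Cl at 0° is gauche with I at 300° (4.3); COOH at 120° is gauche with iPr at 60° (5.9); Cl at 240° is gauche with I at 300° (3.4). Total 18.7 kJ/mol.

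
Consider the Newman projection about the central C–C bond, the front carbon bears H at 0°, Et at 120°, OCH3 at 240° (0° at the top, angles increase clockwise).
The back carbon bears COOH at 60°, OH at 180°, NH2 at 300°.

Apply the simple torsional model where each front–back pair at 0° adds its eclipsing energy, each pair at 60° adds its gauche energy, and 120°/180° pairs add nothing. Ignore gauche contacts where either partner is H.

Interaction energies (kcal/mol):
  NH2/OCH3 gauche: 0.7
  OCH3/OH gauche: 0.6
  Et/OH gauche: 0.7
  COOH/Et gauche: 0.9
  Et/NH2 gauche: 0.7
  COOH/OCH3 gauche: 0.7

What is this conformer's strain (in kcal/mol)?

This conformer (staggered): Et–COOH gauche, Et–OH gauche, OCH3–OH gauche, OCH3–NH2 gauche; 0.9 + 0.7 + 0.6 + 0.7 = 2.9 kcal/mol.

2.9 kcal/mol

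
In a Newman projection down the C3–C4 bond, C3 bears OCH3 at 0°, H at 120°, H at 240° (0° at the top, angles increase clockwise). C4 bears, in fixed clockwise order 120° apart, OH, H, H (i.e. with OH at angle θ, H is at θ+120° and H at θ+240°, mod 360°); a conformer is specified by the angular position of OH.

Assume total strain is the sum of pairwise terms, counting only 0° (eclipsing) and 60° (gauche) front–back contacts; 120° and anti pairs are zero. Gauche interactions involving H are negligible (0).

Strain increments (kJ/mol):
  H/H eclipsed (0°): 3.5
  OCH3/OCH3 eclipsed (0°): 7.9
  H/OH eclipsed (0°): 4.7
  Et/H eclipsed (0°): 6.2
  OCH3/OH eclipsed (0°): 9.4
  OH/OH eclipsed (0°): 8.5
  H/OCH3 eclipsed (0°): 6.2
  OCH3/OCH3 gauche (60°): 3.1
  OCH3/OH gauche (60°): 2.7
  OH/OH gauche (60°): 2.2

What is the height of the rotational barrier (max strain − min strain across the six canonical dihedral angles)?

16.4 kJ/mol

OH at 0° (eclipsed): OCH3–OH eclipsed, H–H eclipsed, H–H eclipsed; 9.4 + 3.5 + 3.5 = 16.4 kJ/mol.
OH at 60° (staggered): OCH3–OH gauche; 2.7 = 2.7 kJ/mol.
OH at 120° (eclipsed): OCH3–H eclipsed, H–OH eclipsed, H–H eclipsed; 6.2 + 4.7 + 3.5 = 14.4 kJ/mol.
OH at 180° (staggered): no non-H gauche contacts → 0.0 kJ/mol.
OH at 240° (eclipsed): OCH3–H eclipsed, H–H eclipsed, H–OH eclipsed; 6.2 + 3.5 + 4.7 = 14.4 kJ/mol.
OH at 300° (staggered): OCH3–OH gauche; 2.7 = 2.7 kJ/mol.
Max at 0° (16.4 kJ/mol), min at 180° (0.0 kJ/mol); barrier = 16.4 kJ/mol.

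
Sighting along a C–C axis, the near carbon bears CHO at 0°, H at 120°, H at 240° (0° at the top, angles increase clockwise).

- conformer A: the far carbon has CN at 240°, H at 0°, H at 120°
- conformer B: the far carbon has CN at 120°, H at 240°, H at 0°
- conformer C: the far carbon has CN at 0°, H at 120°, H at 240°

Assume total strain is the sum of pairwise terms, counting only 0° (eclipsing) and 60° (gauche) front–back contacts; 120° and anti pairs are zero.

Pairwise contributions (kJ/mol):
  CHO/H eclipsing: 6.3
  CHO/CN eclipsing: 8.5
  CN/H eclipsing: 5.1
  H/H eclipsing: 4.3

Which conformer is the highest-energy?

C

A (eclipsed): CHO(0°)/H(0°) eclipsed 6.3; H(120°)/H(120°) eclipsed 4.3; H(240°)/CN(240°) eclipsed 5.1 → 15.7 kJ/mol.
B (eclipsed): CHO(0°)/H(0°) eclipsed 6.3; H(120°)/CN(120°) eclipsed 5.1; H(240°)/H(240°) eclipsed 4.3 → 15.7 kJ/mol.
C (eclipsed): CHO(0°)/CN(0°) eclipsed 8.5; H(120°)/H(120°) eclipsed 4.3; H(240°)/H(240°) eclipsed 4.3 → 17.1 kJ/mol.
C has the highest total (17.1 kJ/mol).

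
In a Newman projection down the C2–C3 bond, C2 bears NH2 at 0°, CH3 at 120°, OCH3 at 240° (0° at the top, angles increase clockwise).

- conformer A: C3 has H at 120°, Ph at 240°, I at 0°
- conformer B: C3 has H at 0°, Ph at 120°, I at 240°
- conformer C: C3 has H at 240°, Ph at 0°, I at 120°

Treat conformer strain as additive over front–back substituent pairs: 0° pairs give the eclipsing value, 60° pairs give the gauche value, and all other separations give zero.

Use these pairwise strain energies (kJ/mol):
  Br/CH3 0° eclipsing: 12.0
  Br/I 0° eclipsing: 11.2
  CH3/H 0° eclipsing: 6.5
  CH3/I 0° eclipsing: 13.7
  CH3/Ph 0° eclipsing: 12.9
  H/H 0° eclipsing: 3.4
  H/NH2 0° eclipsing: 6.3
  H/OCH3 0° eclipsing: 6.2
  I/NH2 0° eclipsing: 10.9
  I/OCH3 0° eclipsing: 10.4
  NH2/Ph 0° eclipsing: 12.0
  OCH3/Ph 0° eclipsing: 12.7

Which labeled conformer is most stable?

B

A (eclipsed): NH2–I eclipsed, CH3–H eclipsed, OCH3–Ph eclipsed; 10.9 + 6.5 + 12.7 = 30.1 kJ/mol.
B (eclipsed): NH2–H eclipsed, CH3–Ph eclipsed, OCH3–I eclipsed; 6.3 + 12.9 + 10.4 = 29.6 kJ/mol.
C (eclipsed): NH2–Ph eclipsed, CH3–I eclipsed, OCH3–H eclipsed; 12.0 + 13.7 + 6.2 = 31.9 kJ/mol.
B has the lowest total (29.6 kJ/mol).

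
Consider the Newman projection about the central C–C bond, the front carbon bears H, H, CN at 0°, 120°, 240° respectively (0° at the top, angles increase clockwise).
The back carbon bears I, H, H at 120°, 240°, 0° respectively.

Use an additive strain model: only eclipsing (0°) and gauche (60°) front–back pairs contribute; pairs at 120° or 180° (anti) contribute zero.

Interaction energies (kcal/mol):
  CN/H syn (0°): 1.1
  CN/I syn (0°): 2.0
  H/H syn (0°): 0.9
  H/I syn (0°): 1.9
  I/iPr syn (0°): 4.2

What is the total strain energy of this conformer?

3.9 kcal/mol

This conformer (eclipsed): H–H eclipsed, H–I eclipsed, CN–H eclipsed; 0.9 + 1.9 + 1.1 = 3.9 kcal/mol.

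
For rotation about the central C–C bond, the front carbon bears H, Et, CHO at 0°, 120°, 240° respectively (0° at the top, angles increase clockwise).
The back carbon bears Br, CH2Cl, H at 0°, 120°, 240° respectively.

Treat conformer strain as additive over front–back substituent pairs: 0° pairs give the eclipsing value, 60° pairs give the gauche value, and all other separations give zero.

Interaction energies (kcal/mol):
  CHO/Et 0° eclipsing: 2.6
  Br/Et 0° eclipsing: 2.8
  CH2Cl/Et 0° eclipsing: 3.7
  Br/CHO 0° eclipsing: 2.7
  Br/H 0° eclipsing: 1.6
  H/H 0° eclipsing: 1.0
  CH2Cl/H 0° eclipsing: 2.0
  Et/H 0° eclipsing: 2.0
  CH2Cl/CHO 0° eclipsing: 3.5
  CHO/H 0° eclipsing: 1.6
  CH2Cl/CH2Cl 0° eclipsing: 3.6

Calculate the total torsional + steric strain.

6.9 kcal/mol

This conformer is eclipsed. H at 0° is eclipsed with Br at 0° (1.6); Et at 120° is eclipsed with CH2Cl at 120° (3.7); CHO at 240° is eclipsed with H at 240° (1.6). Total 6.9 kcal/mol.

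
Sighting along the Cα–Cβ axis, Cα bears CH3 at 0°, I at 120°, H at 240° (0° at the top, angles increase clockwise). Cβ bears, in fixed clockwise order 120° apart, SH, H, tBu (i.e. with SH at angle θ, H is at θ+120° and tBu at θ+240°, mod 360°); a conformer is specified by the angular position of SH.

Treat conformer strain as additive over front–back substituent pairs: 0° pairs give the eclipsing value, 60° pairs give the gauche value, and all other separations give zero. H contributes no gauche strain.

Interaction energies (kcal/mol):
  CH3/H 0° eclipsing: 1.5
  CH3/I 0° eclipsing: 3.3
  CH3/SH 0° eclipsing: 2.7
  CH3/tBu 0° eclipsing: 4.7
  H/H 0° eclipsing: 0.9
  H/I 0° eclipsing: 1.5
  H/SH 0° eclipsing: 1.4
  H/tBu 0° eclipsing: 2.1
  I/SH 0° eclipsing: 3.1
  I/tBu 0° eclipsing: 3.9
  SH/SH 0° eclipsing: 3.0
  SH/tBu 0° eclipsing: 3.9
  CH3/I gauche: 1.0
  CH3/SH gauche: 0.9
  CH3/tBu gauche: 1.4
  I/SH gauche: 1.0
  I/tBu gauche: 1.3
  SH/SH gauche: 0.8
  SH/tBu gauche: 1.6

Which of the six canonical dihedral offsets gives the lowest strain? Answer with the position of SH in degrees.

SH at 0° (eclipsed): CH3–SH eclipsed, I–H eclipsed, H–tBu eclipsed; 2.7 + 1.5 + 2.1 = 6.3 kcal/mol.
SH at 60° (staggered): CH3–SH gauche, CH3–tBu gauche, I–SH gauche; 0.9 + 1.4 + 1.0 = 3.3 kcal/mol.
SH at 120° (eclipsed): CH3–tBu eclipsed, I–SH eclipsed, H–H eclipsed; 4.7 + 3.1 + 0.9 = 8.7 kcal/mol.
SH at 180° (staggered): CH3–tBu gauche, I–SH gauche, I–tBu gauche; 1.4 + 1.0 + 1.3 = 3.7 kcal/mol.
SH at 240° (eclipsed): CH3–H eclipsed, I–tBu eclipsed, H–SH eclipsed; 1.5 + 3.9 + 1.4 = 6.8 kcal/mol.
SH at 300° (staggered): CH3–SH gauche, I–tBu gauche; 0.9 + 1.3 = 2.2 kcal/mol.
The minimum (2.2 kcal/mol) occurs with SH at 300°.

300°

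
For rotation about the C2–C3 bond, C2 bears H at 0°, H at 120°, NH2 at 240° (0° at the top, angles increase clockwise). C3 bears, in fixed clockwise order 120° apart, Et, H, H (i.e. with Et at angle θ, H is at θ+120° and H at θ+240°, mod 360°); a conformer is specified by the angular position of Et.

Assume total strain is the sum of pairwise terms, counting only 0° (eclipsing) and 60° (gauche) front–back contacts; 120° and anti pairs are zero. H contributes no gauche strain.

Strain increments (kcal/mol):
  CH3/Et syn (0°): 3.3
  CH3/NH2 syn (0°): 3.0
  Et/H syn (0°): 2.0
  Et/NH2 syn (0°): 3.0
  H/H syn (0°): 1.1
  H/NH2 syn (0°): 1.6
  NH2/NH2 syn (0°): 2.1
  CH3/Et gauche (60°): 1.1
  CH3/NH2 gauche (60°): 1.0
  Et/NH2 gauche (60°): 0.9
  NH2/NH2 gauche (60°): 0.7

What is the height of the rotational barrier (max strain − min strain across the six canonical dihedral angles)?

5.2 kcal/mol

Et at 0° (eclipsed): H–Et eclipsed, H–H eclipsed, NH2–H eclipsed; 2.0 + 1.1 + 1.6 = 4.7 kcal/mol.
Et at 60° (staggered): no non-H gauche contacts → 0.0 kcal/mol.
Et at 120° (eclipsed): H–H eclipsed, H–Et eclipsed, NH2–H eclipsed; 1.1 + 2.0 + 1.6 = 4.7 kcal/mol.
Et at 180° (staggered): NH2–Et gauche; 0.9 = 0.9 kcal/mol.
Et at 240° (eclipsed): H–H eclipsed, H–H eclipsed, NH2–Et eclipsed; 1.1 + 1.1 + 3.0 = 5.2 kcal/mol.
Et at 300° (staggered): NH2–Et gauche; 0.9 = 0.9 kcal/mol.
Max at 240° (5.2 kcal/mol), min at 60° (0.0 kcal/mol); barrier = 5.2 kcal/mol.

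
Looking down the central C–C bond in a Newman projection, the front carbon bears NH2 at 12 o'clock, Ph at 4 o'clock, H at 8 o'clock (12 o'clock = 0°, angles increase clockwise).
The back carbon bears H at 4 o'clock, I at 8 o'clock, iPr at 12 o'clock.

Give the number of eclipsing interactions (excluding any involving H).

Non-H eclipsing pairs: NH2(0°)/iPr(0°) — 1 interaction.

1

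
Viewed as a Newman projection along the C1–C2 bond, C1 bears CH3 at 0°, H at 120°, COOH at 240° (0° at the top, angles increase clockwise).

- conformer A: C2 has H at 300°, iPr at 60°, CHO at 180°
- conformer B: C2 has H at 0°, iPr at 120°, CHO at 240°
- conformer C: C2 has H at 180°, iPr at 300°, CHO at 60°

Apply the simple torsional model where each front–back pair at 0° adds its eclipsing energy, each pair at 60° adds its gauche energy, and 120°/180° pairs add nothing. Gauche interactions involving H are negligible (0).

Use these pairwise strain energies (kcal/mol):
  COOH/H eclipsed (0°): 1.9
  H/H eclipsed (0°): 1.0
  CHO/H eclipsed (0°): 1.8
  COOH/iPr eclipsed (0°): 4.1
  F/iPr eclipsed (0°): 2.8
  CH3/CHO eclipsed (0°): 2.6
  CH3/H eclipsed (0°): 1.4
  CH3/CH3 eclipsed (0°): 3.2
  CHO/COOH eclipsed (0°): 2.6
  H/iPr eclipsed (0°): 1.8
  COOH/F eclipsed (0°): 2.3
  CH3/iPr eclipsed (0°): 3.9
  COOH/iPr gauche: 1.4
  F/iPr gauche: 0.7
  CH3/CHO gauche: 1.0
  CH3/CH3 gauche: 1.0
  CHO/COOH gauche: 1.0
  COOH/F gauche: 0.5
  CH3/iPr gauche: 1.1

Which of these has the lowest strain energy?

A

A (staggered): CH3–iPr gauche, COOH–CHO gauche; 1.1 + 1.0 = 2.1 kcal/mol.
B (eclipsed): CH3–H eclipsed, H–iPr eclipsed, COOH–CHO eclipsed; 1.4 + 1.8 + 2.6 = 5.8 kcal/mol.
C (staggered): CH3–iPr gauche, CH3–CHO gauche, COOH–iPr gauche; 1.1 + 1.0 + 1.4 = 3.5 kcal/mol.
A has the lowest total (2.1 kcal/mol).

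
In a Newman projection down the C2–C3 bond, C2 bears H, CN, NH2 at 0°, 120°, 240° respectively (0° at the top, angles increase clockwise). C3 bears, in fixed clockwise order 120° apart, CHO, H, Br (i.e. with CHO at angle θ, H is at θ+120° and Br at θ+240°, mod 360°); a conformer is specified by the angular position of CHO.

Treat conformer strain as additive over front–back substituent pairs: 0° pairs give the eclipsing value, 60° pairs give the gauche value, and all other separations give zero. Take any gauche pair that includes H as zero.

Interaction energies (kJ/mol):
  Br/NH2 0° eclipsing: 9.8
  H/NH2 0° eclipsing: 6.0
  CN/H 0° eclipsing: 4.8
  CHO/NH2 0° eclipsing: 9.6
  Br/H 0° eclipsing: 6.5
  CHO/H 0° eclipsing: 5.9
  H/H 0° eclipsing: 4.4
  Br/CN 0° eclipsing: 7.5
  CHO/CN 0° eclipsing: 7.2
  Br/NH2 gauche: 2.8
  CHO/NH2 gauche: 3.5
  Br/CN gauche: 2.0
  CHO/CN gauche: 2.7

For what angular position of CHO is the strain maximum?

CHO at 0° (eclipsed): H–CHO eclipsed, CN–H eclipsed, NH2–Br eclipsed; 5.9 + 4.8 + 9.8 = 20.5 kJ/mol.
CHO at 60° (staggered): CN–CHO gauche, NH2–Br gauche; 2.7 + 2.8 = 5.5 kJ/mol.
CHO at 120° (eclipsed): H–Br eclipsed, CN–CHO eclipsed, NH2–H eclipsed; 6.5 + 7.2 + 6.0 = 19.7 kJ/mol.
CHO at 180° (staggered): CN–CHO gauche, CN–Br gauche, NH2–CHO gauche; 2.7 + 2.0 + 3.5 = 8.2 kJ/mol.
CHO at 240° (eclipsed): H–H eclipsed, CN–Br eclipsed, NH2–CHO eclipsed; 4.4 + 7.5 + 9.6 = 21.5 kJ/mol.
CHO at 300° (staggered): CN–Br gauche, NH2–CHO gauche, NH2–Br gauche; 2.0 + 3.5 + 2.8 = 8.3 kJ/mol.
The maximum (21.5 kJ/mol) occurs with CHO at 240°.

240°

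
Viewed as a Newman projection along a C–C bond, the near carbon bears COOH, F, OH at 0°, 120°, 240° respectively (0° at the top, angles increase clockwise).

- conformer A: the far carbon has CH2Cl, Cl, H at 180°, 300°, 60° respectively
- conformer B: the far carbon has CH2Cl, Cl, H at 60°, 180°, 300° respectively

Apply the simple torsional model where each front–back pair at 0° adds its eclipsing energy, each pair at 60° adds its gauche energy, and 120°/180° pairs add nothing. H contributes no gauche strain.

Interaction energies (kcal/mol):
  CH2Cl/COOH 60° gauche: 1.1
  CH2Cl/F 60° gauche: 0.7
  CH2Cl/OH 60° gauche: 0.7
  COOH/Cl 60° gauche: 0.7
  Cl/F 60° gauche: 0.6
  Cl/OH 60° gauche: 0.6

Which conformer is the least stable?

B

A (staggered): COOH–Cl gauche, F–CH2Cl gauche, OH–CH2Cl gauche, OH–Cl gauche; 0.7 + 0.7 + 0.7 + 0.6 = 2.7 kcal/mol.
B (staggered): COOH–CH2Cl gauche, F–CH2Cl gauche, F–Cl gauche, OH–Cl gauche; 1.1 + 0.7 + 0.6 + 0.6 = 3.0 kcal/mol.
B has the highest total (3.0 kcal/mol).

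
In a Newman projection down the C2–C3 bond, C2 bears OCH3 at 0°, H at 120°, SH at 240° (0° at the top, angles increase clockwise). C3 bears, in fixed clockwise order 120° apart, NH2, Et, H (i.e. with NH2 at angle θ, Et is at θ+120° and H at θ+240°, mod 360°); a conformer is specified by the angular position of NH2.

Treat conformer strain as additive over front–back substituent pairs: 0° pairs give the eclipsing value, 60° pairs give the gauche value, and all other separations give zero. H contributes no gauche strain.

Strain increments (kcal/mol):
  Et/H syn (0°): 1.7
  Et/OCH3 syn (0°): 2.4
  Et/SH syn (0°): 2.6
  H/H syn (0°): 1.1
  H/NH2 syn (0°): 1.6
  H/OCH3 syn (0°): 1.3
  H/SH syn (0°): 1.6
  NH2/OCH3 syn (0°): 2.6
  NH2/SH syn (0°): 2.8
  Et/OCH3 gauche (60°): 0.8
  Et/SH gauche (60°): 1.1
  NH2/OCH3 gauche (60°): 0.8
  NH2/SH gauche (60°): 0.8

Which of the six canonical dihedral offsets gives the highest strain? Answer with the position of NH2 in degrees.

240°

NH2 at 0° (eclipsed): OCH3–NH2 eclipsed, H–Et eclipsed, SH–H eclipsed; 2.6 + 1.7 + 1.6 = 5.9 kcal/mol.
NH2 at 60° (staggered): OCH3–NH2 gauche, SH–Et gauche; 0.8 + 1.1 = 1.9 kcal/mol.
NH2 at 120° (eclipsed): OCH3–H eclipsed, H–NH2 eclipsed, SH–Et eclipsed; 1.3 + 1.6 + 2.6 = 5.5 kcal/mol.
NH2 at 180° (staggered): OCH3–Et gauche, SH–NH2 gauche, SH–Et gauche; 0.8 + 0.8 + 1.1 = 2.7 kcal/mol.
NH2 at 240° (eclipsed): OCH3–Et eclipsed, H–H eclipsed, SH–NH2 eclipsed; 2.4 + 1.1 + 2.8 = 6.3 kcal/mol.
NH2 at 300° (staggered): OCH3–NH2 gauche, OCH3–Et gauche, SH–NH2 gauche; 0.8 + 0.8 + 0.8 = 2.4 kcal/mol.
The maximum (6.3 kcal/mol) occurs with NH2 at 240°.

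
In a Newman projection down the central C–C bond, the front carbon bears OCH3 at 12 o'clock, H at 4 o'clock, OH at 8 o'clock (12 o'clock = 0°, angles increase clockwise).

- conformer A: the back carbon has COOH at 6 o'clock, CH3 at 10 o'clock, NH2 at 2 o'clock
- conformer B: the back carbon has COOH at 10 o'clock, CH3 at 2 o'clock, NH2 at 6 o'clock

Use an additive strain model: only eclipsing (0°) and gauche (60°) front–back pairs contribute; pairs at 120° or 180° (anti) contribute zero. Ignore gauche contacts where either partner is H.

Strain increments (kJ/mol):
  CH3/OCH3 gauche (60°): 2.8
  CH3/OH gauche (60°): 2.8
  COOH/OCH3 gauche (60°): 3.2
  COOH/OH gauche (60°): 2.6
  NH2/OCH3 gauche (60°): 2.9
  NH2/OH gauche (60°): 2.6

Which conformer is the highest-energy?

A (staggered): OCH3–CH3 gauche, OCH3–NH2 gauche, OH–COOH gauche, OH–CH3 gauche; 2.8 + 2.9 + 2.6 + 2.8 = 11.1 kJ/mol.
B (staggered): OCH3–COOH gauche, OCH3–CH3 gauche, OH–COOH gauche, OH–NH2 gauche; 3.2 + 2.8 + 2.6 + 2.6 = 11.2 kJ/mol.
B has the highest total (11.2 kJ/mol).

B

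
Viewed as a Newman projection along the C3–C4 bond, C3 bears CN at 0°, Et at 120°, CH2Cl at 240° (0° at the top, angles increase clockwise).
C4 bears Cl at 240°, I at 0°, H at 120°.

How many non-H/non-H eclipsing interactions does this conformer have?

Non-H eclipsing pairs: CN(0°)/I(0°); CH2Cl(240°)/Cl(240°) — 2 interactions.

2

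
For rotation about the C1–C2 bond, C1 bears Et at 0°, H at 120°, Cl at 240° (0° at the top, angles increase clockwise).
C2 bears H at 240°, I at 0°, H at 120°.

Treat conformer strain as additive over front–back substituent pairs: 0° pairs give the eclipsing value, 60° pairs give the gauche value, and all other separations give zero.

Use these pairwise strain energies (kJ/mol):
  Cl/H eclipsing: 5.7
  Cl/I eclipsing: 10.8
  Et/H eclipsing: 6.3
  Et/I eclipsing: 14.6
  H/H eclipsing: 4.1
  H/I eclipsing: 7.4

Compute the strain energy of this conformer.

24.4 kJ/mol

This conformer is eclipsed. Et at 0° is eclipsed with I at 0° (14.6); H at 120° is eclipsed with H at 120° (4.1); Cl at 240° is eclipsed with H at 240° (5.7). Total 24.4 kJ/mol.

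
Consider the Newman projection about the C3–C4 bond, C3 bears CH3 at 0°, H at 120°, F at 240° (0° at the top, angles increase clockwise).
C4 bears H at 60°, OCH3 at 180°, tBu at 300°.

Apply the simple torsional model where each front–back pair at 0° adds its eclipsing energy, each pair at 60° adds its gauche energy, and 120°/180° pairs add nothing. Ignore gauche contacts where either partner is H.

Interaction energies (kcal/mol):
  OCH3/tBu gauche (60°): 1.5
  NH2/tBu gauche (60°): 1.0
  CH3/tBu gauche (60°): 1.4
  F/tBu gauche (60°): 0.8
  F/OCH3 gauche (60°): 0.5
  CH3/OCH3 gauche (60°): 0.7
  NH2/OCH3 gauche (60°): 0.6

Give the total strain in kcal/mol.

2.7 kcal/mol

This conformer (staggered): CH3–tBu gauche, F–OCH3 gauche, F–tBu gauche; 1.4 + 0.5 + 0.8 = 2.7 kcal/mol.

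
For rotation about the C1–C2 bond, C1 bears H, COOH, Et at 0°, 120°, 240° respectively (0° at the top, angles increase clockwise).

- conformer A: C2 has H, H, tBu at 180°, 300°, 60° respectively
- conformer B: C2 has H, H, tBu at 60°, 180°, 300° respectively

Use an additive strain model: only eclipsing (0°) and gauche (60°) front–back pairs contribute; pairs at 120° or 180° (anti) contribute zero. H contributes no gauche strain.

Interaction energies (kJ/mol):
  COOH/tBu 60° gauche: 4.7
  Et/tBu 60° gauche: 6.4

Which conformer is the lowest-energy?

A

A is staggered. COOH at 120° is gauche with tBu at 60° (4.7). Total 4.7 kJ/mol.
B is staggered. Et at 240° is gauche with tBu at 300° (6.4). Total 6.4 kJ/mol.
A has the lowest total (4.7 kJ/mol).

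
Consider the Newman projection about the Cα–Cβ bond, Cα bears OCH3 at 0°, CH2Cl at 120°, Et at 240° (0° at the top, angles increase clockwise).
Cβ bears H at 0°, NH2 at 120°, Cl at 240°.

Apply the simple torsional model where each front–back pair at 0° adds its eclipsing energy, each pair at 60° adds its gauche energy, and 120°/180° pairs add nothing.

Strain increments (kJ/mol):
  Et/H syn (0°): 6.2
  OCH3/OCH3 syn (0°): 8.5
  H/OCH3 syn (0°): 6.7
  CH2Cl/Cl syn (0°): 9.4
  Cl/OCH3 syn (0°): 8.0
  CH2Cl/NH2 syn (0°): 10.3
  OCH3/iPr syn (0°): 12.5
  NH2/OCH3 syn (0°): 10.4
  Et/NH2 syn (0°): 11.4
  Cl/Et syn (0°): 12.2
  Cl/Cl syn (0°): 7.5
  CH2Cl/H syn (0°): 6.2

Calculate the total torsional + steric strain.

29.2 kJ/mol

This conformer is eclipsed. OCH3 at 0° is eclipsed with H at 0° (6.7); CH2Cl at 120° is eclipsed with NH2 at 120° (10.3); Et at 240° is eclipsed with Cl at 240° (12.2). Total 29.2 kJ/mol.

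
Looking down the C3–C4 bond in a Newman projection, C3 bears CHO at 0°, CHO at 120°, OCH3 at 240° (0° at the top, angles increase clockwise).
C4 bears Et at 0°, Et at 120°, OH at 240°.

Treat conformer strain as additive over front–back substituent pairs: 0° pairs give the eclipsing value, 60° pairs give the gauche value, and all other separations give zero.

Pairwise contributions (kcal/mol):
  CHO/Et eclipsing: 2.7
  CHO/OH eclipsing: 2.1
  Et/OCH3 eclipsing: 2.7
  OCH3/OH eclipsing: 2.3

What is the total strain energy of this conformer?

This conformer (eclipsed): CHO–Et eclipsed, CHO–Et eclipsed, OCH3–OH eclipsed; 2.7 + 2.7 + 2.3 = 7.7 kcal/mol.

7.7 kcal/mol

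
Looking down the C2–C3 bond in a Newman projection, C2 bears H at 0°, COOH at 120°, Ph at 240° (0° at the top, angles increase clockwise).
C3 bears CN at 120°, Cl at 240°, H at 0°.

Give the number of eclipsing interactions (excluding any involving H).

Non-H eclipsing pairs: COOH(120°)/CN(120°); Ph(240°)/Cl(240°) — 2 interactions.

2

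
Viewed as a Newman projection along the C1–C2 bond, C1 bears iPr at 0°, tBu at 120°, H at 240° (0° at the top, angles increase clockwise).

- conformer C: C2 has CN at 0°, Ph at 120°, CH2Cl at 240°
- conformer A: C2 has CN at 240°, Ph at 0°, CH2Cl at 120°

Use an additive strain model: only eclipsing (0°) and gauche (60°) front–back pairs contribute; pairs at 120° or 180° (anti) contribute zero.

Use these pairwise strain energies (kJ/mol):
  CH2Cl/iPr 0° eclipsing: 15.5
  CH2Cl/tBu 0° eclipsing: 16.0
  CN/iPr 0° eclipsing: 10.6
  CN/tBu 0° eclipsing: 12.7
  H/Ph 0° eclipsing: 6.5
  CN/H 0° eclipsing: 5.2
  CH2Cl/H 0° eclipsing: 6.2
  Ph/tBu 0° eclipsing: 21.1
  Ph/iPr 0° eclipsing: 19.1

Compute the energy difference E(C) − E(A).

-2.4 kJ/mol

C (eclipsed): iPr–CN eclipsed, tBu–Ph eclipsed, H–CH2Cl eclipsed; 10.6 + 21.1 + 6.2 = 37.9 kJ/mol.
A (eclipsed): iPr–Ph eclipsed, tBu–CH2Cl eclipsed, H–CN eclipsed; 19.1 + 16.0 + 5.2 = 40.3 kJ/mol.
E(C) − E(A) = 37.9 − 40.3 = -2.4 kJ/mol.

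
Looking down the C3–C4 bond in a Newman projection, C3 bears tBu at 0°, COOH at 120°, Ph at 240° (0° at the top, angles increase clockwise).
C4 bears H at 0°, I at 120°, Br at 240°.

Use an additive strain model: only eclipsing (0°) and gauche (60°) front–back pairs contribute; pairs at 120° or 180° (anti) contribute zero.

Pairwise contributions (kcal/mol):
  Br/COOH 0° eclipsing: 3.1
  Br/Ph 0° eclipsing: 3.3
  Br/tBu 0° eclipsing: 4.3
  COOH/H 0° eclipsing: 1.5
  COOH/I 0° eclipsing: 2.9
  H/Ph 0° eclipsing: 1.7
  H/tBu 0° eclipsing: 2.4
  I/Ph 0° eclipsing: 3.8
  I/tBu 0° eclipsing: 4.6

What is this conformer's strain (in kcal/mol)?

8.6 kcal/mol

This conformer (eclipsed): tBu(0°)/H(0°) eclipsed 2.4; COOH(120°)/I(120°) eclipsed 2.9; Ph(240°)/Br(240°) eclipsed 3.3 → 8.6 kcal/mol.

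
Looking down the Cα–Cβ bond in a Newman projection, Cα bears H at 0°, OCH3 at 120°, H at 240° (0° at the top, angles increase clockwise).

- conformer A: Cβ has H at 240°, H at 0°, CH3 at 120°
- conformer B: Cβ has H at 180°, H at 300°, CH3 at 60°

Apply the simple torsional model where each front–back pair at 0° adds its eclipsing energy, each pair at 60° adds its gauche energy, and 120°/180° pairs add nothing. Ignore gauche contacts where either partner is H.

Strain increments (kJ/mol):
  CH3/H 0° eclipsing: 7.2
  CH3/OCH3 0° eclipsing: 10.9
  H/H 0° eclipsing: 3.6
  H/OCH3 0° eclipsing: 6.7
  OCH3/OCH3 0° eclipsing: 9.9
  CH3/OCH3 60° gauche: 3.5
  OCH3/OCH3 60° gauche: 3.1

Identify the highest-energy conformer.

A

A (eclipsed): H–H eclipsed, OCH3–CH3 eclipsed, H–H eclipsed; 3.6 + 10.9 + 3.6 = 18.1 kJ/mol.
B (staggered): OCH3–CH3 gauche; 3.5 = 3.5 kJ/mol.
A has the highest total (18.1 kJ/mol).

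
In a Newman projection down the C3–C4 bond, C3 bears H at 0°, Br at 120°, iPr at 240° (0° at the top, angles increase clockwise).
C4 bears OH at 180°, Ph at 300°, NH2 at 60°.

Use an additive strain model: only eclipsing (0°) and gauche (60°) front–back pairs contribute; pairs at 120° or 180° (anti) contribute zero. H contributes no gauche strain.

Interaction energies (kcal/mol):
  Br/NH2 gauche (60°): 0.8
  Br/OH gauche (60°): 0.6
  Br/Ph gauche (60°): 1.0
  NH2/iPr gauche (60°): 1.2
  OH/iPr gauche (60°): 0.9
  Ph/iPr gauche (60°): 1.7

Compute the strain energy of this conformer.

This conformer (staggered): Br–OH gauche, Br–NH2 gauche, iPr–OH gauche, iPr–Ph gauche; 0.6 + 0.8 + 0.9 + 1.7 = 4.0 kcal/mol.

4.0 kcal/mol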